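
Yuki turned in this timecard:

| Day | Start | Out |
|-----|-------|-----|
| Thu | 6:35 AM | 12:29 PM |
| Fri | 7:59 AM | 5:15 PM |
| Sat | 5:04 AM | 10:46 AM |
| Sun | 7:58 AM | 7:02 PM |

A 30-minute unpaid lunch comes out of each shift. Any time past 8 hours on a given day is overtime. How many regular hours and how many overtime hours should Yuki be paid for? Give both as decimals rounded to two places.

Thu: 6:35 AM–12:29 PM = 5 h 54 min; less 30 min break → 5 h 24 min
Fri: 7:59 AM–5:15 PM = 9 h 16 min; less 30 min break → 8 h 46 min
Sat: 5:04 AM–10:46 AM = 5 h 42 min; less 30 min break → 5 h 12 min
Sun: 7:58 AM–7:02 PM = 11 h 4 min; less 30 min break → 10 h 34 min
Thu reg 5 h 24 min / OT 0 h 0 min; Fri reg 8 h 0 min / OT 0 h 46 min; Sat reg 5 h 12 min / OT 0 h 0 min; Sun reg 8 h 0 min / OT 2 h 34 min.
Totals: regular 26 h 36 min, overtime 3 h 20 min.

Regular 26.60 hours, overtime 3.33 hours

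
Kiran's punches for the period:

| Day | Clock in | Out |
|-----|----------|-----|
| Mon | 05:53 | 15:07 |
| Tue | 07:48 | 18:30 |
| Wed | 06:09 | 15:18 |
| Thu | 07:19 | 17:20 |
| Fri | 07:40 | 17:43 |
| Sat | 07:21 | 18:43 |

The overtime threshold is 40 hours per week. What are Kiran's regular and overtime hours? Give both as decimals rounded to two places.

Mon: 05:53–15:07 = 9 h 14 min
Tue: 07:48–18:30 = 10 h 42 min
Wed: 06:09–15:18 = 9 h 9 min
Thu: 07:19–17:20 = 10 h 1 min
Fri: 07:40–17:43 = 10 h 3 min
Sat: 07:21–18:43 = 11 h 22 min
Total worked: 60 h 31 min = 60.52 h.
Threshold 40 h → overtime 20 h 31 min, regular 40 h 0 min.

Regular 40.00 hours, overtime 20.52 hours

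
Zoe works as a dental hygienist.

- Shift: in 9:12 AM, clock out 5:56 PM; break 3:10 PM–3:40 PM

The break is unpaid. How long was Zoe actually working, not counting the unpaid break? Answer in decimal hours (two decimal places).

8.23 hours

Shift: 9:12 AM–5:56 PM = 8 h 44 min; less 30 min break → 8 h 14 min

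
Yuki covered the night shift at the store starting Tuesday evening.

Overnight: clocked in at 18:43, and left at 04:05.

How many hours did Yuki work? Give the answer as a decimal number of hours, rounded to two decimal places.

Overnight: 18:43 → midnight = 5 h 17 min; midnight → 04:05 = 4 h 5 min; span 9 h 22 min

9.37 hours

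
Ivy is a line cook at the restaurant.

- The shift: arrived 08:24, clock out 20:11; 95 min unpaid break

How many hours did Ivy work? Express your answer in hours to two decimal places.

The shift: 08:24–20:11 = 11 h 47 min; less 95 min break → 10 h 12 min

10.20 hours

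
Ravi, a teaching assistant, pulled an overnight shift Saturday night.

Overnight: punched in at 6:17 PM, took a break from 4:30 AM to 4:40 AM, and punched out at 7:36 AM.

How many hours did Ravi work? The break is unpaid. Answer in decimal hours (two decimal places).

Overnight: 6:17 PM → midnight = 5 h 43 min; midnight → 7:36 AM = 7 h 36 min; span 13 h 19 min; less 10 min break → 13 h 9 min

13.15 hours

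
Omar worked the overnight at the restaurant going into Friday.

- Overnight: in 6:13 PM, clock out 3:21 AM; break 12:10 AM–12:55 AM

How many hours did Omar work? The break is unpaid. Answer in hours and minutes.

8 h 23 min

Overnight: 6:13 PM → midnight = 5 h 47 min; midnight → 3:21 AM = 3 h 21 min; span 9 h 8 min; less 45 min break → 8 h 23 min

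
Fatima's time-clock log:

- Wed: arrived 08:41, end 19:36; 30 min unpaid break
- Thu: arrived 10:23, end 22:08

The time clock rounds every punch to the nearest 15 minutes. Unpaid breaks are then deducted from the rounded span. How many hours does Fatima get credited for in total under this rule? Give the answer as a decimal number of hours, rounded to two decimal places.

Wed: in 08:41→08:45, out 19:36→19:30; 10 h 45 min − 30 min = 10 h 15 min
Thu: in 10:23→10:30, out 22:08→22:15; 11 h 45 min
Total credited: 22 h 0 min.

22.00 hours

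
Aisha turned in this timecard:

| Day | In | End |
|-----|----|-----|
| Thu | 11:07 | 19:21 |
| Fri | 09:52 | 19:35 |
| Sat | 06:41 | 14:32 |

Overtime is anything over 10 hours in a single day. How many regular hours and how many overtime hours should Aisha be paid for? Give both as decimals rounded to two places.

Thu: 11:07–19:21 = 8 h 14 min
Fri: 09:52–19:35 = 9 h 43 min
Sat: 06:41–14:32 = 7 h 51 min
Thu reg 8 h 14 min / OT 0 h 0 min; Fri reg 9 h 43 min / OT 0 h 0 min; Sat reg 7 h 51 min / OT 0 h 0 min.
Totals: regular 25 h 48 min, overtime 0 h 0 min.

Regular 25.80 hours, overtime 0.00 hours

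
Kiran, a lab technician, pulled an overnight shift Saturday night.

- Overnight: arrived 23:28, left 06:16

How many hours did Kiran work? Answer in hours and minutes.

6 h 48 min

Overnight: 23:28 → midnight = 0 h 32 min; midnight → 06:16 = 6 h 16 min; span 6 h 48 min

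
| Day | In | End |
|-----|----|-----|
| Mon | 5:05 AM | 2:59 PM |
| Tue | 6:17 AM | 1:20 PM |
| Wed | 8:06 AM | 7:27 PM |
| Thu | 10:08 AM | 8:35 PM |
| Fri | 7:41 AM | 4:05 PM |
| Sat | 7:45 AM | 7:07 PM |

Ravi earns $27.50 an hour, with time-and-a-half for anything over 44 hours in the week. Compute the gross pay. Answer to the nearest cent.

$1808.81

Mon: 5:05 AM–2:59 PM = 9 h 54 min
Tue: 6:17 AM–1:20 PM = 7 h 3 min
Wed: 8:06 AM–7:27 PM = 11 h 21 min
Thu: 10:08 AM–8:35 PM = 10 h 27 min
Fri: 7:41 AM–4:05 PM = 8 h 24 min
Sat: 7:45 AM–7:07 PM = 11 h 22 min
Total worked: 58 h 31 min = 3511 min.
Regular 44 h 0 min = 2640 min at $27.50/h; overtime 14 h 31 min = 871 min at $41.25/h.
Pay = (2640 × $27.50 + 871 × $41.25) ÷ 60 = $1808.81.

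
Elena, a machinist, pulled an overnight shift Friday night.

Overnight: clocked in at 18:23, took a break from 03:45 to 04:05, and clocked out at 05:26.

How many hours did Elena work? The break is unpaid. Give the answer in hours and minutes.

10 h 43 min

Overnight: 18:23 → midnight = 5 h 37 min; midnight → 05:26 = 5 h 26 min; span 11 h 3 min; less 20 min break → 10 h 43 min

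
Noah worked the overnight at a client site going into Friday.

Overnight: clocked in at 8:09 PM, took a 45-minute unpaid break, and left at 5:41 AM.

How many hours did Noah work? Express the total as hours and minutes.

Overnight: 8:09 PM → midnight = 3 h 51 min; midnight → 5:41 AM = 5 h 41 min; span 9 h 32 min; less 45 min break → 8 h 47 min

8 h 47 min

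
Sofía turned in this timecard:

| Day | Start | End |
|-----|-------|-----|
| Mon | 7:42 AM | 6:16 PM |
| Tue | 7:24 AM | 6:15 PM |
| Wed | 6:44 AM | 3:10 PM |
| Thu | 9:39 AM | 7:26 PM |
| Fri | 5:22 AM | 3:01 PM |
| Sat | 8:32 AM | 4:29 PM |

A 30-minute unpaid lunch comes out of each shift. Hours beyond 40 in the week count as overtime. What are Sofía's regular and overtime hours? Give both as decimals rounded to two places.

Mon: 7:42 AM–6:16 PM = 10 h 34 min; less 30 min break → 10 h 4 min
Tue: 7:24 AM–6:15 PM = 10 h 51 min; less 30 min break → 10 h 21 min
Wed: 6:44 AM–3:10 PM = 8 h 26 min; less 30 min break → 7 h 56 min
Thu: 9:39 AM–7:26 PM = 9 h 47 min; less 30 min break → 9 h 17 min
Fri: 5:22 AM–3:01 PM = 9 h 39 min; less 30 min break → 9 h 9 min
Sat: 8:32 AM–4:29 PM = 7 h 57 min; less 30 min break → 7 h 27 min
Total worked: 54 h 14 min = 54.23 h.
Threshold 40 h → overtime 14 h 14 min, regular 40 h 0 min.

Regular 40.00 hours, overtime 14.23 hours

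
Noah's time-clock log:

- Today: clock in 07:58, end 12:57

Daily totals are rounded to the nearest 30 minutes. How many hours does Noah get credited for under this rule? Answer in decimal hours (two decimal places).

Today: 07:58–12:57 = 4 h 59 min → rounds to 5 h 0 min

5.00 hours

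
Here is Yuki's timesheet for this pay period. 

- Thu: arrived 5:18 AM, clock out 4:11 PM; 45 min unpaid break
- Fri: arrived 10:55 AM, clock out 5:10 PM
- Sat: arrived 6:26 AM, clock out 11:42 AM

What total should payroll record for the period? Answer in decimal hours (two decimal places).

Thu: 5:18 AM–4:11 PM = 10 h 53 min; less 45 min break → 10 h 8 min
Fri: 10:55 AM–5:10 PM = 6 h 15 min
Sat: 6:26 AM–11:42 AM = 5 h 16 min
Total: 10 h 8 min + 6 h 15 min + 5 h 16 min = 21 h 39 min.

21.65 hours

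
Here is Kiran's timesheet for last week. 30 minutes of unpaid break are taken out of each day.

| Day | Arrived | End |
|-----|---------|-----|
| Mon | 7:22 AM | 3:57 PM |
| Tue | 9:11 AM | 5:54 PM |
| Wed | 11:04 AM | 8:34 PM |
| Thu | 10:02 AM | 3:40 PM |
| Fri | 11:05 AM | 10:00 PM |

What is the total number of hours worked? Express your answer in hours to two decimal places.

Mon: 7:22 AM–3:57 PM = 8 h 35 min; less 30 min break → 8 h 5 min
Tue: 9:11 AM–5:54 PM = 8 h 43 min; less 30 min break → 8 h 13 min
Wed: 11:04 AM–8:34 PM = 9 h 30 min; less 30 min break → 9 h 0 min
Thu: 10:02 AM–3:40 PM = 5 h 38 min; less 30 min break → 5 h 8 min
Fri: 11:05 AM–10:00 PM = 10 h 55 min; less 30 min break → 10 h 25 min
Total: 8 h 5 min + 8 h 13 min + 9 h 0 min + 5 h 8 min + 10 h 25 min = 40 h 51 min.

40.85 hours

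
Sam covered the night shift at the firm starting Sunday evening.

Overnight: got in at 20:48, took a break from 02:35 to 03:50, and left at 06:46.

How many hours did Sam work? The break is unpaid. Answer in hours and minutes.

Overnight: 20:48 → midnight = 3 h 12 min; midnight → 06:46 = 6 h 46 min; span 9 h 58 min; less 75 min break → 8 h 43 min

8 h 43 min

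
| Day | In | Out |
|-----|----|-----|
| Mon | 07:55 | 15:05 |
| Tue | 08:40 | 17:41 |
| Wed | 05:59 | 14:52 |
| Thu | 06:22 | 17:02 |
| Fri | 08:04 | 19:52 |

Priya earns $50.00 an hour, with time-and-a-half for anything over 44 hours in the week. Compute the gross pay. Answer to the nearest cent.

$2465.00

Mon: 07:55–15:05 = 7 h 10 min
Tue: 08:40–17:41 = 9 h 1 min
Wed: 05:59–14:52 = 8 h 53 min
Thu: 06:22–17:02 = 10 h 40 min
Fri: 08:04–19:52 = 11 h 48 min
Total worked: 47 h 32 min = 2852 min.
Regular 44 h 0 min = 2640 min at $50.00/h; overtime 3 h 32 min = 212 min at $75.00/h.
Pay = (2640 × $50.00 + 212 × $75.00) ÷ 60 = $2465.00.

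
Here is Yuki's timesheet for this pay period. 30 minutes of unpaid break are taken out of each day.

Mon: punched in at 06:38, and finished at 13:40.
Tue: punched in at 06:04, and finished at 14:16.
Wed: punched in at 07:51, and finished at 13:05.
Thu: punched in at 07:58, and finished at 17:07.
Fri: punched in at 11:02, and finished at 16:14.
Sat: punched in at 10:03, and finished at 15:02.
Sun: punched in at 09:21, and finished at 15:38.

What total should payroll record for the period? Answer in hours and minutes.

Mon: 06:38–13:40 = 7 h 2 min; less 30 min break → 6 h 32 min
Tue: 06:04–14:16 = 8 h 12 min; less 30 min break → 7 h 42 min
Wed: 07:51–13:05 = 5 h 14 min; less 30 min break → 4 h 44 min
Thu: 07:58–17:07 = 9 h 9 min; less 30 min break → 8 h 39 min
Fri: 11:02–16:14 = 5 h 12 min; less 30 min break → 4 h 42 min
Sat: 10:03–15:02 = 4 h 59 min; less 30 min break → 4 h 29 min
Sun: 09:21–15:38 = 6 h 17 min; less 30 min break → 5 h 47 min
Total: 6 h 32 min + 7 h 42 min + 4 h 44 min + 8 h 39 min + 4 h 42 min + 4 h 29 min + 5 h 47 min = 42 h 35 min.

42 h 35 min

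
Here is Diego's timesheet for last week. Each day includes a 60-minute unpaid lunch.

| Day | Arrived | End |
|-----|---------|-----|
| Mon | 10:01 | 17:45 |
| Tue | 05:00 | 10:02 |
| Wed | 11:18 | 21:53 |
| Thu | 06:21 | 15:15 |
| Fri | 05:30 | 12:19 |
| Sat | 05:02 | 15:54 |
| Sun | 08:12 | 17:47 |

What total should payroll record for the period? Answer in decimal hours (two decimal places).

52.52 hours

Mon: 10:01–17:45 = 7 h 44 min; less 60 min break → 6 h 44 min
Tue: 05:00–10:02 = 5 h 2 min; less 60 min break → 4 h 2 min
Wed: 11:18–21:53 = 10 h 35 min; less 60 min break → 9 h 35 min
Thu: 06:21–15:15 = 8 h 54 min; less 60 min break → 7 h 54 min
Fri: 05:30–12:19 = 6 h 49 min; less 60 min break → 5 h 49 min
Sat: 05:02–15:54 = 10 h 52 min; less 60 min break → 9 h 52 min
Sun: 08:12–17:47 = 9 h 35 min; less 60 min break → 8 h 35 min
Total: 6 h 44 min + 4 h 2 min + 9 h 35 min + 7 h 54 min + 5 h 49 min + 9 h 52 min + 8 h 35 min = 52 h 31 min.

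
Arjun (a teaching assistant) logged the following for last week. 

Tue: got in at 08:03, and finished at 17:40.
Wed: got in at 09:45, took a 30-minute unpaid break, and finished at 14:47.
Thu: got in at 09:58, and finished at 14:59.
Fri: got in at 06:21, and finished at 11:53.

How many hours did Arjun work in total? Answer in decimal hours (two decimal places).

Tue: 08:03–17:40 = 9 h 37 min
Wed: 09:45–14:47 = 5 h 2 min; less 30 min break → 4 h 32 min
Thu: 09:58–14:59 = 5 h 1 min
Fri: 06:21–11:53 = 5 h 32 min
Total: 9 h 37 min + 4 h 32 min + 5 h 1 min + 5 h 32 min = 24 h 42 min.

24.70 hours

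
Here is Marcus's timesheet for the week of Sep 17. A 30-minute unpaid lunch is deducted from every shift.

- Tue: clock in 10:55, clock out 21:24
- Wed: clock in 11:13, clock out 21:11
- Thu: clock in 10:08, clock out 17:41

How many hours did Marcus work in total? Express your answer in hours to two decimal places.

26.50 hours

Tue: 10:55–21:24 = 10 h 29 min; less 30 min break → 9 h 59 min
Wed: 11:13–21:11 = 9 h 58 min; less 30 min break → 9 h 28 min
Thu: 10:08–17:41 = 7 h 33 min; less 30 min break → 7 h 3 min
Total: 9 h 59 min + 9 h 28 min + 7 h 3 min = 26 h 30 min.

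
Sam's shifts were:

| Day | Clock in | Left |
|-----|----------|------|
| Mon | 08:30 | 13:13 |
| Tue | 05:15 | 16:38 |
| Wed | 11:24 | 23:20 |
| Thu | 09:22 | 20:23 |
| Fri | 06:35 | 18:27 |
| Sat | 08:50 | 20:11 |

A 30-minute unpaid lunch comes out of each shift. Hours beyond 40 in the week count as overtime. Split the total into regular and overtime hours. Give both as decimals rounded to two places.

Regular 40.00 hours, overtime 19.27 hours

Mon: 08:30–13:13 = 4 h 43 min; less 30 min break → 4 h 13 min
Tue: 05:15–16:38 = 11 h 23 min; less 30 min break → 10 h 53 min
Wed: 11:24–23:20 = 11 h 56 min; less 30 min break → 11 h 26 min
Thu: 09:22–20:23 = 11 h 1 min; less 30 min break → 10 h 31 min
Fri: 06:35–18:27 = 11 h 52 min; less 30 min break → 11 h 22 min
Sat: 08:50–20:11 = 11 h 21 min; less 30 min break → 10 h 51 min
Total worked: 59 h 16 min = 59.27 h.
Threshold 40 h → overtime 19 h 16 min, regular 40 h 0 min.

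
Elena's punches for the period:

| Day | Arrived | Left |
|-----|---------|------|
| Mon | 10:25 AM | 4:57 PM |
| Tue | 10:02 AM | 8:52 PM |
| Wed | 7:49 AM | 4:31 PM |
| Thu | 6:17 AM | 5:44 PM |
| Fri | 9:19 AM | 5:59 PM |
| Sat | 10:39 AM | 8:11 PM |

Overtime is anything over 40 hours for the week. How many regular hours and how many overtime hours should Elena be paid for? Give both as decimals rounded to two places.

Regular 40.00 hours, overtime 15.72 hours

Mon: 10:25 AM–4:57 PM = 6 h 32 min
Tue: 10:02 AM–8:52 PM = 10 h 50 min
Wed: 7:49 AM–4:31 PM = 8 h 42 min
Thu: 6:17 AM–5:44 PM = 11 h 27 min
Fri: 9:19 AM–5:59 PM = 8 h 40 min
Sat: 10:39 AM–8:11 PM = 9 h 32 min
Total worked: 55 h 43 min = 55.72 h.
Threshold 40 h → overtime 15 h 43 min, regular 40 h 0 min.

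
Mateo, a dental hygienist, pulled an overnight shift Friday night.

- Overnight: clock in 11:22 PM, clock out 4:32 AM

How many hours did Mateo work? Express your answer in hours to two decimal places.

Overnight: 11:22 PM → midnight = 0 h 38 min; midnight → 4:32 AM = 4 h 32 min; span 5 h 10 min

5.17 hours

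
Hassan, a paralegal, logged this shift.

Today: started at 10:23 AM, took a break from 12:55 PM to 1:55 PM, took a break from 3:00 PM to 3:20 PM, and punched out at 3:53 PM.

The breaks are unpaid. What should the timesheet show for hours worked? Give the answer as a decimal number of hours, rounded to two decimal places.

4.17 hours

Today: 10:23 AM–3:53 PM = 5 h 30 min; less 80 min break → 4 h 10 min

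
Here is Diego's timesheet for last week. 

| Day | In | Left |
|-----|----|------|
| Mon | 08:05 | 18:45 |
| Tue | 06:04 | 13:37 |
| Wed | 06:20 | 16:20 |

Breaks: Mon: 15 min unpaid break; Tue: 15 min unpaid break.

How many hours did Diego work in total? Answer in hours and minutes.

Mon: 08:05–18:45 = 10 h 40 min; less 15 min break → 10 h 25 min
Tue: 06:04–13:37 = 7 h 33 min; less 15 min break → 7 h 18 min
Wed: 06:20–16:20 = 10 h 0 min
Total: 10 h 25 min + 7 h 18 min + 10 h 0 min = 27 h 43 min.

27 h 43 min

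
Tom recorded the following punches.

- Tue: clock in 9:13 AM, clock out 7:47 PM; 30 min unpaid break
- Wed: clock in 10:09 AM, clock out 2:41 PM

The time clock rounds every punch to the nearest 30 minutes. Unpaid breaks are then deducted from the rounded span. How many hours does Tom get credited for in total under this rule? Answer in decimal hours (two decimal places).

Tue: in 9:13 AM→9:00 AM, out 7:47 PM→8:00 PM; 11 h 0 min − 30 min = 10 h 30 min
Wed: in 10:09 AM→10:00 AM, out 2:41 PM→2:30 PM; 4 h 30 min
Total credited: 15 h 0 min.

15.00 hours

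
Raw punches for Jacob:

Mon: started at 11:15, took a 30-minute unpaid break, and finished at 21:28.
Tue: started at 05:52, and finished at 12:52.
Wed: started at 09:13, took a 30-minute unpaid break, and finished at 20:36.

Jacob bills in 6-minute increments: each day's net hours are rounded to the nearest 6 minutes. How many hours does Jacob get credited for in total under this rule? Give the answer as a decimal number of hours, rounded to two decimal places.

Mon: 11:15–21:28 = 10 h 13 min − 30 min = 9 h 43 min → rounds to 9 h 42 min
Tue: 05:52–12:52 = 7 h 0 min → rounds to 7 h 0 min
Wed: 09:13–20:36 = 11 h 23 min − 30 min = 10 h 53 min → rounds to 10 h 54 min
Total credited: 27 h 36 min.

27.60 hours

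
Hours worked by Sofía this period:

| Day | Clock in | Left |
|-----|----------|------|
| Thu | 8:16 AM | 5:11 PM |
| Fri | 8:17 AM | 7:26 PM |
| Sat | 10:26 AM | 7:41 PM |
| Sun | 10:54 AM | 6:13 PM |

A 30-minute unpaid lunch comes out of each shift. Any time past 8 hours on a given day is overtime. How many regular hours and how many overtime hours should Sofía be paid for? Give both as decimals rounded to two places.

Regular 30.82 hours, overtime 3.82 hours

Thu: 8:16 AM–5:11 PM = 8 h 55 min; less 30 min break → 8 h 25 min
Fri: 8:17 AM–7:26 PM = 11 h 9 min; less 30 min break → 10 h 39 min
Sat: 10:26 AM–7:41 PM = 9 h 15 min; less 30 min break → 8 h 45 min
Sun: 10:54 AM–6:13 PM = 7 h 19 min; less 30 min break → 6 h 49 min
Thu reg 8 h 0 min / OT 0 h 25 min; Fri reg 8 h 0 min / OT 2 h 39 min; Sat reg 8 h 0 min / OT 0 h 45 min; Sun reg 6 h 49 min / OT 0 h 0 min.
Totals: regular 30 h 49 min, overtime 3 h 49 min.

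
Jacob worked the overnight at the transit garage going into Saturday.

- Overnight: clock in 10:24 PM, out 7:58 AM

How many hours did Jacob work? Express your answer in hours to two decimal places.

9.57 hours

Overnight: 10:24 PM → midnight = 1 h 36 min; midnight → 7:58 AM = 7 h 58 min; span 9 h 34 min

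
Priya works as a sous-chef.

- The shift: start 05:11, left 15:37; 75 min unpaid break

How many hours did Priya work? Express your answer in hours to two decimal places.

The shift: 05:11–15:37 = 10 h 26 min; less 75 min break → 9 h 11 min

9.18 hours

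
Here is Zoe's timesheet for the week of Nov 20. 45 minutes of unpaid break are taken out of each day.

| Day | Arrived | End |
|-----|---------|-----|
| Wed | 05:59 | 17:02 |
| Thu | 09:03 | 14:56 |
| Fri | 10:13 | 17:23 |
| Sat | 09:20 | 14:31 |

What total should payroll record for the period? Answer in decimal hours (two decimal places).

26.28 hours

Wed: 05:59–17:02 = 11 h 3 min; less 45 min break → 10 h 18 min
Thu: 09:03–14:56 = 5 h 53 min; less 45 min break → 5 h 8 min
Fri: 10:13–17:23 = 7 h 10 min; less 45 min break → 6 h 25 min
Sat: 09:20–14:31 = 5 h 11 min; less 45 min break → 4 h 26 min
Total: 10 h 18 min + 5 h 8 min + 6 h 25 min + 4 h 26 min = 26 h 17 min.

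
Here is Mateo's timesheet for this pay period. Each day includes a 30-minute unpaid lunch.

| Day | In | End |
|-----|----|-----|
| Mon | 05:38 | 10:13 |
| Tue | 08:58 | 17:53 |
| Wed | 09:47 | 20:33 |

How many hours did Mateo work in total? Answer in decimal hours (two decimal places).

22.77 hours

Mon: 05:38–10:13 = 4 h 35 min; less 30 min break → 4 h 5 min
Tue: 08:58–17:53 = 8 h 55 min; less 30 min break → 8 h 25 min
Wed: 09:47–20:33 = 10 h 46 min; less 30 min break → 10 h 16 min
Total: 4 h 5 min + 8 h 25 min + 10 h 16 min = 22 h 46 min.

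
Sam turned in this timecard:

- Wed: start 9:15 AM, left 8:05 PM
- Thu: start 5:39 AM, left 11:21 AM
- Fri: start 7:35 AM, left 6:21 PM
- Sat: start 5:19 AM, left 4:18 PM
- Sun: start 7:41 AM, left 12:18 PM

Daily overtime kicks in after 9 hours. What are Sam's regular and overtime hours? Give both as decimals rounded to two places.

Wed: 9:15 AM–8:05 PM = 10 h 50 min
Thu: 5:39 AM–11:21 AM = 5 h 42 min
Fri: 7:35 AM–6:21 PM = 10 h 46 min
Sat: 5:19 AM–4:18 PM = 10 h 59 min
Sun: 7:41 AM–12:18 PM = 4 h 37 min
Wed reg 9 h 0 min / OT 1 h 50 min; Thu reg 5 h 42 min / OT 0 h 0 min; Fri reg 9 h 0 min / OT 1 h 46 min; Sat reg 9 h 0 min / OT 1 h 59 min; Sun reg 4 h 37 min / OT 0 h 0 min.
Totals: regular 37 h 19 min, overtime 5 h 35 min.

Regular 37.32 hours, overtime 5.58 hours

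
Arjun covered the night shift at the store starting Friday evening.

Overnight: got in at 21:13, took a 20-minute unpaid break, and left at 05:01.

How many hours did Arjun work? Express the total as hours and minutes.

Overnight: 21:13 → midnight = 2 h 47 min; midnight → 05:01 = 5 h 1 min; span 7 h 48 min; less 20 min break → 7 h 28 min

7 h 28 min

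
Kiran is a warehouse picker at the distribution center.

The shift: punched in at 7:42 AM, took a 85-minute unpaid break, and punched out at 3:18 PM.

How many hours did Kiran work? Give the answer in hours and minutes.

6 h 11 min

The shift: 7:42 AM–3:18 PM = 7 h 36 min; less 85 min break → 6 h 11 min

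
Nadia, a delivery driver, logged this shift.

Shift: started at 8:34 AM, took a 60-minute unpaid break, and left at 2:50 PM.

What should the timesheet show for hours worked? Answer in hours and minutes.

5 h 16 min

Shift: 8:34 AM–2:50 PM = 6 h 16 min; less 60 min break → 5 h 16 min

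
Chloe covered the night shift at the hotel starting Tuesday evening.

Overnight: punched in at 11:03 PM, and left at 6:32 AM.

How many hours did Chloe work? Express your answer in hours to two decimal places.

7.48 hours

Overnight: 11:03 PM → midnight = 0 h 57 min; midnight → 6:32 AM = 6 h 32 min; span 7 h 29 min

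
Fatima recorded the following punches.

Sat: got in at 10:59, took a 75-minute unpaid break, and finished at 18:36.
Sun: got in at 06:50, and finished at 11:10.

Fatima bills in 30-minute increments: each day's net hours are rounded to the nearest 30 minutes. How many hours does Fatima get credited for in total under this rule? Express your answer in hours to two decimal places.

Sat: 10:59–18:36 = 7 h 37 min − 75 min = 6 h 22 min → rounds to 6 h 30 min
Sun: 06:50–11:10 = 4 h 20 min → rounds to 4 h 30 min
Total credited: 11 h 0 min.

11.00 hours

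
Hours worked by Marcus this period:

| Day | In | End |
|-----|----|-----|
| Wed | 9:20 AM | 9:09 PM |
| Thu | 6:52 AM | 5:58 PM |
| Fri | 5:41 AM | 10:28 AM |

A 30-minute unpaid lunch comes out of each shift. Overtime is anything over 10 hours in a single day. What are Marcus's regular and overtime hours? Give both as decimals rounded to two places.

Regular 24.28 hours, overtime 1.92 hours

Wed: 9:20 AM–9:09 PM = 11 h 49 min; less 30 min break → 11 h 19 min
Thu: 6:52 AM–5:58 PM = 11 h 6 min; less 30 min break → 10 h 36 min
Fri: 5:41 AM–10:28 AM = 4 h 47 min; less 30 min break → 4 h 17 min
Wed reg 10 h 0 min / OT 1 h 19 min; Thu reg 10 h 0 min / OT 0 h 36 min; Fri reg 4 h 17 min / OT 0 h 0 min.
Totals: regular 24 h 17 min, overtime 1 h 55 min.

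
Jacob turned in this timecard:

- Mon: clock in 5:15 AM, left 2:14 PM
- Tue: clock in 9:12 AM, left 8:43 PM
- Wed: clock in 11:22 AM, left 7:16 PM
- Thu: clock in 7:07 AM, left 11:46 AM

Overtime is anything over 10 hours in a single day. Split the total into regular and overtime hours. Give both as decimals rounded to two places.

Mon: 5:15 AM–2:14 PM = 8 h 59 min
Tue: 9:12 AM–8:43 PM = 11 h 31 min
Wed: 11:22 AM–7:16 PM = 7 h 54 min
Thu: 7:07 AM–11:46 AM = 4 h 39 min
Mon reg 8 h 59 min / OT 0 h 0 min; Tue reg 10 h 0 min / OT 1 h 31 min; Wed reg 7 h 54 min / OT 0 h 0 min; Thu reg 4 h 39 min / OT 0 h 0 min.
Totals: regular 31 h 32 min, overtime 1 h 31 min.

Regular 31.53 hours, overtime 1.52 hours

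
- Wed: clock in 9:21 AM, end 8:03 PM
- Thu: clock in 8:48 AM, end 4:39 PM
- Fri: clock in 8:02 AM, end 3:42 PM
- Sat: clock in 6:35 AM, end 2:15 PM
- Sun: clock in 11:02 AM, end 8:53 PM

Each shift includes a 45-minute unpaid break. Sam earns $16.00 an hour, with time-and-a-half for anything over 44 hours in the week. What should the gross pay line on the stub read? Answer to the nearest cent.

Wed: 9:21 AM–8:03 PM = 10 h 42 min; less 45 min break → 9 h 57 min
Thu: 8:48 AM–4:39 PM = 7 h 51 min; less 45 min break → 7 h 6 min
Fri: 8:02 AM–3:42 PM = 7 h 40 min; less 45 min break → 6 h 55 min
Sat: 6:35 AM–2:15 PM = 7 h 40 min; less 45 min break → 6 h 55 min
Sun: 11:02 AM–8:53 PM = 9 h 51 min; less 45 min break → 9 h 6 min
Total worked: 39 h 59 min = 2399 min.
Regular 39 h 59 min = 2399 min at $16.00/h; overtime 0 h 0 min = 0 min at $24.00/h.
Pay = (2399 × $16.00 + 0 × $24.00) ÷ 60 = $639.73.

$639.73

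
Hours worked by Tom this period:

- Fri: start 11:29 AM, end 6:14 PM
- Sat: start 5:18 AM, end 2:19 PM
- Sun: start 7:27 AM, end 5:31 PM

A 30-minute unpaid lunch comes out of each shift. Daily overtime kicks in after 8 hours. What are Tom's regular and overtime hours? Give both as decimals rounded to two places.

Fri: 11:29 AM–6:14 PM = 6 h 45 min; less 30 min break → 6 h 15 min
Sat: 5:18 AM–2:19 PM = 9 h 1 min; less 30 min break → 8 h 31 min
Sun: 7:27 AM–5:31 PM = 10 h 4 min; less 30 min break → 9 h 34 min
Fri reg 6 h 15 min / OT 0 h 0 min; Sat reg 8 h 0 min / OT 0 h 31 min; Sun reg 8 h 0 min / OT 1 h 34 min.
Totals: regular 22 h 15 min, overtime 2 h 5 min.

Regular 22.25 hours, overtime 2.08 hours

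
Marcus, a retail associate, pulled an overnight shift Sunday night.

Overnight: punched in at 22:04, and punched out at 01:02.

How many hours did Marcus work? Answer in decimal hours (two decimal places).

Overnight: 22:04 → midnight = 1 h 56 min; midnight → 01:02 = 1 h 2 min; span 2 h 58 min

2.97 hours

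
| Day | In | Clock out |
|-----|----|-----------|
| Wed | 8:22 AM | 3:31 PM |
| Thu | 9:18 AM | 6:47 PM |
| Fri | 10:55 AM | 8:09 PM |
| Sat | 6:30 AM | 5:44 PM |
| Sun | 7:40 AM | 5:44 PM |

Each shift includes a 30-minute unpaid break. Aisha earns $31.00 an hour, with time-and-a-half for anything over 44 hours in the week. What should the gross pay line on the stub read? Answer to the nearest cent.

Wed: 8:22 AM–3:31 PM = 7 h 9 min; less 30 min break → 6 h 39 min
Thu: 9:18 AM–6:47 PM = 9 h 29 min; less 30 min break → 8 h 59 min
Fri: 10:55 AM–8:09 PM = 9 h 14 min; less 30 min break → 8 h 44 min
Sat: 6:30 AM–5:44 PM = 11 h 14 min; less 30 min break → 10 h 44 min
Sun: 7:40 AM–5:44 PM = 10 h 4 min; less 30 min break → 9 h 34 min
Total worked: 44 h 40 min = 2680 min.
Regular 44 h 0 min = 2640 min at $31.00/h; overtime 0 h 40 min = 40 min at $46.50/h.
Pay = (2640 × $31.00 + 40 × $46.50) ÷ 60 = $1395.00.

$1395.00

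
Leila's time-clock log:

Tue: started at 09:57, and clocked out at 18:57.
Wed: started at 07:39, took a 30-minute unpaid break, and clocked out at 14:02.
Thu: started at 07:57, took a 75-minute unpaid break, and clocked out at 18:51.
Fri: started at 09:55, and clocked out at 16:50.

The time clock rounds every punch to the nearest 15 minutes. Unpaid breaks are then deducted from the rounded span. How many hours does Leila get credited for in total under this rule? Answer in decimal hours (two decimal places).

Tue: in 09:57→10:00, out 18:57→19:00; 9 h 0 min
Wed: in 07:39→07:45, out 14:02→14:00; 6 h 15 min − 30 min = 5 h 45 min
Thu: in 07:57→08:00, out 18:51→18:45; 10 h 45 min − 75 min = 9 h 30 min
Fri: in 09:55→10:00, out 16:50→16:45; 6 h 45 min
Total credited: 31 h 0 min.

31.00 hours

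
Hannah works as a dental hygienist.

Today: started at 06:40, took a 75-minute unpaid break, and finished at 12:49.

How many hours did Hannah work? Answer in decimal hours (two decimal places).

Today: 06:40–12:49 = 6 h 9 min; less 75 min break → 4 h 54 min

4.90 hours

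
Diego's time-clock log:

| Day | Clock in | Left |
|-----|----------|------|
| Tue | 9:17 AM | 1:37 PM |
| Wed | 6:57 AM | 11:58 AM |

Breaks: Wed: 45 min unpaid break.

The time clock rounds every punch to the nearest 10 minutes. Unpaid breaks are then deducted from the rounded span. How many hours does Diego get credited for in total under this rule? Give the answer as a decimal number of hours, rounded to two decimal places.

8.58 hours

Tue: in 9:17 AM→9:20 AM, out 1:37 PM→1:40 PM; 4 h 20 min
Wed: in 6:57 AM→7:00 AM, out 11:58 AM→12:00 PM; 5 h 0 min − 45 min = 4 h 15 min
Total credited: 8 h 35 min.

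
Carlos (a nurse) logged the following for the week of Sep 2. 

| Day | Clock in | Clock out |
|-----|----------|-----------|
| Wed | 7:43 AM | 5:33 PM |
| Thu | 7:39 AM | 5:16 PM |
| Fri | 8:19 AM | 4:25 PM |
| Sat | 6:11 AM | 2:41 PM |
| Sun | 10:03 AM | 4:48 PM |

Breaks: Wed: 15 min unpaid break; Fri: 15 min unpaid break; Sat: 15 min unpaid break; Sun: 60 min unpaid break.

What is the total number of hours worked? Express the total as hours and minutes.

Wed: 7:43 AM–5:33 PM = 9 h 50 min; less 15 min break → 9 h 35 min
Thu: 7:39 AM–5:16 PM = 9 h 37 min
Fri: 8:19 AM–4:25 PM = 8 h 6 min; less 15 min break → 7 h 51 min
Sat: 6:11 AM–2:41 PM = 8 h 30 min; less 15 min break → 8 h 15 min
Sun: 10:03 AM–4:48 PM = 6 h 45 min; less 60 min break → 5 h 45 min
Total: 9 h 35 min + 9 h 37 min + 7 h 51 min + 8 h 15 min + 5 h 45 min = 41 h 3 min.

41 h 3 min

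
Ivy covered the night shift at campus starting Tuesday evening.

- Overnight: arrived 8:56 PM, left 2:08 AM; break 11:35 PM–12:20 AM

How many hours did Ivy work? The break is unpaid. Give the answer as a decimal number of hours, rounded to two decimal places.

Overnight: 8:56 PM → midnight = 3 h 4 min; midnight → 2:08 AM = 2 h 8 min; span 5 h 12 min; less 45 min break → 4 h 27 min

4.45 hours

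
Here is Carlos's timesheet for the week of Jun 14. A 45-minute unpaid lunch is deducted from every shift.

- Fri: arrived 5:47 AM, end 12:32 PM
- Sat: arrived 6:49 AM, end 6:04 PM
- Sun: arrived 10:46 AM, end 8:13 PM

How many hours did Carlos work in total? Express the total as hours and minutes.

Fri: 5:47 AM–12:32 PM = 6 h 45 min; less 45 min break → 6 h 0 min
Sat: 6:49 AM–6:04 PM = 11 h 15 min; less 45 min break → 10 h 30 min
Sun: 10:46 AM–8:13 PM = 9 h 27 min; less 45 min break → 8 h 42 min
Total: 6 h 0 min + 10 h 30 min + 8 h 42 min = 25 h 12 min.

25 h 12 min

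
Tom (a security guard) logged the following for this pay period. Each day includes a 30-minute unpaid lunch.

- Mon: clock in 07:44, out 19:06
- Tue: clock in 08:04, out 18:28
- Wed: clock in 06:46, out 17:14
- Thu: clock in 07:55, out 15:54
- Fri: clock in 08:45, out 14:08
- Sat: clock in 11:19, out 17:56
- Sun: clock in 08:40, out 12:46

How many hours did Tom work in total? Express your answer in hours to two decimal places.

Mon: 07:44–19:06 = 11 h 22 min; less 30 min break → 10 h 52 min
Tue: 08:04–18:28 = 10 h 24 min; less 30 min break → 9 h 54 min
Wed: 06:46–17:14 = 10 h 28 min; less 30 min break → 9 h 58 min
Thu: 07:55–15:54 = 7 h 59 min; less 30 min break → 7 h 29 min
Fri: 08:45–14:08 = 5 h 23 min; less 30 min break → 4 h 53 min
Sat: 11:19–17:56 = 6 h 37 min; less 30 min break → 6 h 7 min
Sun: 08:40–12:46 = 4 h 6 min; less 30 min break → 3 h 36 min
Total: 10 h 52 min + 9 h 54 min + 9 h 58 min + 7 h 29 min + 4 h 53 min + 6 h 7 min + 3 h 36 min = 52 h 49 min.

52.82 hours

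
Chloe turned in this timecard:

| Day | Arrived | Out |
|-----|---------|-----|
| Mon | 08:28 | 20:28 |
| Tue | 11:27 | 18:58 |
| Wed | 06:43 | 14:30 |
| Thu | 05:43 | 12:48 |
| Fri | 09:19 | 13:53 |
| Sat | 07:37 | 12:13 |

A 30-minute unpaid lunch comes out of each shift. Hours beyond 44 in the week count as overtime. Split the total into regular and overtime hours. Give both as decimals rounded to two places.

Mon: 08:28–20:28 = 12 h 0 min; less 30 min break → 11 h 30 min
Tue: 11:27–18:58 = 7 h 31 min; less 30 min break → 7 h 1 min
Wed: 06:43–14:30 = 7 h 47 min; less 30 min break → 7 h 17 min
Thu: 05:43–12:48 = 7 h 5 min; less 30 min break → 6 h 35 min
Fri: 09:19–13:53 = 4 h 34 min; less 30 min break → 4 h 4 min
Sat: 07:37–12:13 = 4 h 36 min; less 30 min break → 4 h 6 min
Total worked: 40 h 33 min = 40.55 h.
Threshold 44 h → overtime 0 h 0 min, regular 40 h 33 min.

Regular 40.55 hours, overtime 0.00 hours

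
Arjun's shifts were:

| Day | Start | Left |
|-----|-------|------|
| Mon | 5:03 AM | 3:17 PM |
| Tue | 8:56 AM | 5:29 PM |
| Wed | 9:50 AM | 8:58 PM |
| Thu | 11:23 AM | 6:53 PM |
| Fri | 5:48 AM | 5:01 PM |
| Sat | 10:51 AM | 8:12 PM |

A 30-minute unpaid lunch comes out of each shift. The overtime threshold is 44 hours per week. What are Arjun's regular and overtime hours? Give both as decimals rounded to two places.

Mon: 5:03 AM–3:17 PM = 10 h 14 min; less 30 min break → 9 h 44 min
Tue: 8:56 AM–5:29 PM = 8 h 33 min; less 30 min break → 8 h 3 min
Wed: 9:50 AM–8:58 PM = 11 h 8 min; less 30 min break → 10 h 38 min
Thu: 11:23 AM–6:53 PM = 7 h 30 min; less 30 min break → 7 h 0 min
Fri: 5:48 AM–5:01 PM = 11 h 13 min; less 30 min break → 10 h 43 min
Sat: 10:51 AM–8:12 PM = 9 h 21 min; less 30 min break → 8 h 51 min
Total worked: 54 h 59 min = 54.98 h.
Threshold 44 h → overtime 10 h 59 min, regular 44 h 0 min.

Regular 44.00 hours, overtime 10.98 hours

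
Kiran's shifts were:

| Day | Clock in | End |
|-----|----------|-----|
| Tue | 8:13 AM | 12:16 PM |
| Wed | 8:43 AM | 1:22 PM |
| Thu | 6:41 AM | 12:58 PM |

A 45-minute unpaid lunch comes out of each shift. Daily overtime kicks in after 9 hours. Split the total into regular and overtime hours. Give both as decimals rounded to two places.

Regular 12.73 hours, overtime 0.00 hours

Tue: 8:13 AM–12:16 PM = 4 h 3 min; less 45 min break → 3 h 18 min
Wed: 8:43 AM–1:22 PM = 4 h 39 min; less 45 min break → 3 h 54 min
Thu: 6:41 AM–12:58 PM = 6 h 17 min; less 45 min break → 5 h 32 min
Tue reg 3 h 18 min / OT 0 h 0 min; Wed reg 3 h 54 min / OT 0 h 0 min; Thu reg 5 h 32 min / OT 0 h 0 min.
Totals: regular 12 h 44 min, overtime 0 h 0 min.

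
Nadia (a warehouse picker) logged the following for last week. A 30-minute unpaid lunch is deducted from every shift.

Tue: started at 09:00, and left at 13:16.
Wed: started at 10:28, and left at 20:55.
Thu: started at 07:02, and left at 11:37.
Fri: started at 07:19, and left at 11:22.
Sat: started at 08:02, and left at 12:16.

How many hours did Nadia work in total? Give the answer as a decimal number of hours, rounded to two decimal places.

Tue: 09:00–13:16 = 4 h 16 min; less 30 min break → 3 h 46 min
Wed: 10:28–20:55 = 10 h 27 min; less 30 min break → 9 h 57 min
Thu: 07:02–11:37 = 4 h 35 min; less 30 min break → 4 h 5 min
Fri: 07:19–11:22 = 4 h 3 min; less 30 min break → 3 h 33 min
Sat: 08:02–12:16 = 4 h 14 min; less 30 min break → 3 h 44 min
Total: 3 h 46 min + 9 h 57 min + 4 h 5 min + 3 h 33 min + 3 h 44 min = 25 h 5 min.

25.08 hours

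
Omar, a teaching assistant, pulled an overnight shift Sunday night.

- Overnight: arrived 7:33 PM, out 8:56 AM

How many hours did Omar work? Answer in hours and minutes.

13 h 23 min

Overnight: 7:33 PM → midnight = 4 h 27 min; midnight → 8:56 AM = 8 h 56 min; span 13 h 23 min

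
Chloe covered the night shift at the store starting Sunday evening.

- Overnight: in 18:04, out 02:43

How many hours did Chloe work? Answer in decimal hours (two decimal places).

8.65 hours

Overnight: 18:04 → midnight = 5 h 56 min; midnight → 02:43 = 2 h 43 min; span 8 h 39 min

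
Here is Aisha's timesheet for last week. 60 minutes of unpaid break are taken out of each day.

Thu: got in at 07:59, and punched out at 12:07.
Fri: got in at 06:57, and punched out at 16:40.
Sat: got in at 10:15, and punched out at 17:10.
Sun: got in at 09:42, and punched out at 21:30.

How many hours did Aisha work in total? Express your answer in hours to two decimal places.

28.57 hours

Thu: 07:59–12:07 = 4 h 8 min; less 60 min break → 3 h 8 min
Fri: 06:57–16:40 = 9 h 43 min; less 60 min break → 8 h 43 min
Sat: 10:15–17:10 = 6 h 55 min; less 60 min break → 5 h 55 min
Sun: 09:42–21:30 = 11 h 48 min; less 60 min break → 10 h 48 min
Total: 3 h 8 min + 8 h 43 min + 5 h 55 min + 10 h 48 min = 28 h 34 min.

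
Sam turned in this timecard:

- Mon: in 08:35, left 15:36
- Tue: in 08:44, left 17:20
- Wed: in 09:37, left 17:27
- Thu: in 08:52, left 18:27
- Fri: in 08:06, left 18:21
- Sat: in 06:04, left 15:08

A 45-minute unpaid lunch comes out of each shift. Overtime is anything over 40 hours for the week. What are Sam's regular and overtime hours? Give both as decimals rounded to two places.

Regular 40.00 hours, overtime 7.85 hours

Mon: 08:35–15:36 = 7 h 1 min; less 45 min break → 6 h 16 min
Tue: 08:44–17:20 = 8 h 36 min; less 45 min break → 7 h 51 min
Wed: 09:37–17:27 = 7 h 50 min; less 45 min break → 7 h 5 min
Thu: 08:52–18:27 = 9 h 35 min; less 45 min break → 8 h 50 min
Fri: 08:06–18:21 = 10 h 15 min; less 45 min break → 9 h 30 min
Sat: 06:04–15:08 = 9 h 4 min; less 45 min break → 8 h 19 min
Total worked: 47 h 51 min = 47.85 h.
Threshold 40 h → overtime 7 h 51 min, regular 40 h 0 min.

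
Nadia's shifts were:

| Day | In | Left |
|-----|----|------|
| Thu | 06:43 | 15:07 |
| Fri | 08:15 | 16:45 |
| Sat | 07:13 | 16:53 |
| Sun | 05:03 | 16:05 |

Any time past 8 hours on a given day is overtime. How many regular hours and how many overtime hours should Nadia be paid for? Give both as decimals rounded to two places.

Thu: 06:43–15:07 = 8 h 24 min
Fri: 08:15–16:45 = 8 h 30 min
Sat: 07:13–16:53 = 9 h 40 min
Sun: 05:03–16:05 = 11 h 2 min
Thu reg 8 h 0 min / OT 0 h 24 min; Fri reg 8 h 0 min / OT 0 h 30 min; Sat reg 8 h 0 min / OT 1 h 40 min; Sun reg 8 h 0 min / OT 3 h 2 min.
Totals: regular 32 h 0 min, overtime 5 h 36 min.

Regular 32.00 hours, overtime 5.60 hours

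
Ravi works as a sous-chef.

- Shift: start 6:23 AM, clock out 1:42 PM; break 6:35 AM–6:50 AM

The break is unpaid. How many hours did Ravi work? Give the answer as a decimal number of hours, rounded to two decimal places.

7.07 hours

Shift: 6:23 AM–1:42 PM = 7 h 19 min; less 15 min break → 7 h 4 min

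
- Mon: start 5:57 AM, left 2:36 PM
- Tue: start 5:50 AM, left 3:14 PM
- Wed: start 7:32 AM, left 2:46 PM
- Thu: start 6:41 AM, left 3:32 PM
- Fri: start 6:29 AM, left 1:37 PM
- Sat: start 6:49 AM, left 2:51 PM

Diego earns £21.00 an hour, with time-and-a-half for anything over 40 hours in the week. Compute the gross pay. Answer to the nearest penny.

Mon: 5:57 AM–2:36 PM = 8 h 39 min
Tue: 5:50 AM–3:14 PM = 9 h 24 min
Wed: 7:32 AM–2:46 PM = 7 h 14 min
Thu: 6:41 AM–3:32 PM = 8 h 51 min
Fri: 6:29 AM–1:37 PM = 7 h 8 min
Sat: 6:49 AM–2:51 PM = 8 h 2 min
Total worked: 49 h 18 min = 2958 min.
Regular 40 h 0 min = 2400 min at £21.00/h; overtime 9 h 18 min = 558 min at £31.50/h.
Pay = (2400 × £21.00 + 558 × £31.50) ÷ 60 = £1132.95.

£1132.95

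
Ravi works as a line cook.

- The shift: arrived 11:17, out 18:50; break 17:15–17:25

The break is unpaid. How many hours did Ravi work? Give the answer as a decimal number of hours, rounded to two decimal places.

The shift: 11:17–18:50 = 7 h 33 min; less 10 min break → 7 h 23 min

7.38 hours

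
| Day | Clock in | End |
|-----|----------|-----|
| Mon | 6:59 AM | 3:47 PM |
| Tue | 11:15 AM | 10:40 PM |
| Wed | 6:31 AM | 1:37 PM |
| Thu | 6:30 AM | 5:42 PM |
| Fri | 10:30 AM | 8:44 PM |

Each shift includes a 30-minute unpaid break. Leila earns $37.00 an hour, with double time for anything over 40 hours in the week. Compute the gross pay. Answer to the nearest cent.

Mon: 6:59 AM–3:47 PM = 8 h 48 min; less 30 min break → 8 h 18 min
Tue: 11:15 AM–10:40 PM = 11 h 25 min; less 30 min break → 10 h 55 min
Wed: 6:31 AM–1:37 PM = 7 h 6 min; less 30 min break → 6 h 36 min
Thu: 6:30 AM–5:42 PM = 11 h 12 min; less 30 min break → 10 h 42 min
Fri: 10:30 AM–8:44 PM = 10 h 14 min; less 30 min break → 9 h 44 min
Total worked: 46 h 15 min = 2775 min.
Regular 40 h 0 min = 2400 min at $37.00/h; overtime 6 h 15 min = 375 min at $74.00/h.
Pay = (2400 × $37.00 + 375 × $74.00) ÷ 60 = $1942.50.

$1942.50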